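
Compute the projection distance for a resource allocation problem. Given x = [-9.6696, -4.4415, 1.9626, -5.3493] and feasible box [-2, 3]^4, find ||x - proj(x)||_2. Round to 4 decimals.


Project each component onto [-2, 3].
clip(-9.6696) = -2.0, clip(-4.4415) = -2.0, clip(1.9626) = 1.9626, clip(-5.3493) = -2.0
Projection = [-2.0, -2.0, 1.9626, -2.0]
Squared diffs: [58.8228, 5.9609, 0.0, 11.2178]
Distance = sqrt(76.0015) = 8.7179


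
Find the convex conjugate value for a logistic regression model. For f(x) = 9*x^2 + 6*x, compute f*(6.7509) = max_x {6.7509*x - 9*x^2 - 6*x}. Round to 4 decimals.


f*(y) = sup_x {y*x - a*x^2 - b*x} = sup_x {(y-b)*x - a*x^2}
FOC: (y - b) - 2a*x = 0 => x* = (y - b)/(2a)
x* = (6.7509 - 6)/(2*9) = 0.0417
f*(6.7509) = (y-b)^2/(4a) = (6.7509 - 6)^2/(4*9)
= 0.5639/36 = 0.0157


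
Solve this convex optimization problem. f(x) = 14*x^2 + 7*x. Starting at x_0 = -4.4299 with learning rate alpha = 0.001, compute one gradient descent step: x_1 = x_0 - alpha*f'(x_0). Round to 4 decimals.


We compute the gradient at x_0 and apply the update.
f'(x) = 28*x + 7
f'(-4.4299) = 28*-4.4299 + 7 = -117.0372
x_1 = -4.4299 - 0.001*-117.0372 = -4.3129


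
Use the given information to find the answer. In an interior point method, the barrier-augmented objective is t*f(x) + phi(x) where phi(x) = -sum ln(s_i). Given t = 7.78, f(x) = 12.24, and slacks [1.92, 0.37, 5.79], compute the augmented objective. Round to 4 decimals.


Step 1: Compute log-barrier.
ln values: [0.6523, -0.9943, 1.7561]
phi = -(0.6523 - 0.9943 + 1.7561) = -1.4142
Step 2: Compute augmented objective.
t*f(x) = 7.78*12.24 = 95.2272
Total = 95.2272 - 1.4142 = 93.813


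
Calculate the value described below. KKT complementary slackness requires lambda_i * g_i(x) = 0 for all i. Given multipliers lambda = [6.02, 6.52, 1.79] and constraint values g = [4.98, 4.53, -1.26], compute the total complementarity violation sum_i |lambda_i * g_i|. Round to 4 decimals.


KKT complementary slackness check:
lambda_1 * g_1 = 6.02 * 4.98 = 29.9796
lambda_2 * g_2 = 6.52 * 4.53 = 29.5356
lambda_3 * g_3 = 1.79 * -1.26 = -2.2554
Total violation = 29.9796 + 29.5356 + 2.2554 = 61.7706


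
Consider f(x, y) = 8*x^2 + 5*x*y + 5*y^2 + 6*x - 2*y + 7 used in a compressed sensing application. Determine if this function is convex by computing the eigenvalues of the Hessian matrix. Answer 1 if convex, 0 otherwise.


The Hessian of f(x,y) = 8*x^2 + 5*x*y + 5*y^2 + 6*x - 2*y + 7 is:
H = [[16, 5], [5, 10]]
Trace = 16 + 10 = 26
Determinant = 16*10 - (5)^2 = 135
Discriminant = (26)^2 - 4*135 = 136.0
Eigenvalues: lambda_1 = 7.169, lambda_2 = 18.831
The function is convex.

1


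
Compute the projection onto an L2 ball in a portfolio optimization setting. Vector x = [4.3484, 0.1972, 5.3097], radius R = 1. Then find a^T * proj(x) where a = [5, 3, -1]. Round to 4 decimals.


Step 1: Compute ||x|| (intermediates to 6 decimals).
||x|| = sqrt(4.3484^2 + 0.1972^2 + 5.3097^2) = 6.865886
Step 2: Project.
Since ||x|| > R, scale = R/||x|| = 1/6.865886 = 0.145648, proj(x) = scale * x
proj(x) = [0.633336, 0.028722, 0.773347]
Step 3: Dot product.
a^T * proj(x) = 5*0.633336 + 3*0.028722 - 1*0.773347 = 2.4795


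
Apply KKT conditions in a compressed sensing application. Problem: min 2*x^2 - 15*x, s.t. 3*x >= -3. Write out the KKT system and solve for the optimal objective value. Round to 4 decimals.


Step 1: Try lambda = 0 (constraint inactive).
Stationarity: 2*2*x - 15 = 0
x* = 15/(2*2) = 3.75
Check constraint: 3*3.75 = 11.25 >= -3 -- satisfied.
Step 2: Compute optimal value.
f(x*) = 2*3.75^2 - 15*3.75 = -28.125


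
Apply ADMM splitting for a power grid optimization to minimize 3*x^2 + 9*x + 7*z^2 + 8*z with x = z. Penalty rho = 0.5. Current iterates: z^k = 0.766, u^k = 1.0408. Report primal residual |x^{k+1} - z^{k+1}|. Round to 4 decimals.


ADMM iteration with rho = 0.5, z^k = 0.766, u^k = 1.0408
Step 1: x-update.
Minimize 3*x^2 + 9*x + (0.5/2)*(x - 0.766 + 1.0408)^2
FOC: (2*3 + 0.5)*x = -9 + 0.5*(0.766 - 1.0408)
x^{k+1} = -1.4058
Step 2: z-update.
Minimize 7*z^2 + 8*z + (0.5/2)*(-1.4058 - z + 1.0408)^2
FOC: (2*7 + 0.5)*z = -8 + 0.5*(-1.4058 + 1.0408)
z^{k+1} = -0.5643
Step 3: u-update.
u^{k+1} = 1.0408 - 1.4058 + 0.5643 = 0.1994
Step 4: Primal residual = |-1.4058 + 0.5643| = 0.8414


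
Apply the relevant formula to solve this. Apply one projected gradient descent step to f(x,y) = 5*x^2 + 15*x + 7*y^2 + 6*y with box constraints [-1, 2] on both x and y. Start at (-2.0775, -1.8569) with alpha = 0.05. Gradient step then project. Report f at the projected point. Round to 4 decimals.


Step 1: Compute gradient at (-2.0775, -1.8569).
grad_x = 2*5*-2.0775 + 15 = -5.775
grad_y = 2*7*-1.8569 + 6 = -19.9966
Step 2: Gradient step.
x_raw = -2.0775 - 0.05*-5.775 = -1.7888
y_raw = -1.8569 - 0.05*-19.9966 = -0.8571
Step 3: Project onto [-1, 2].
x_proj = clip(-1.7888) = -1.0
y_proj = clip(-0.8571) = -0.8571
Step 4: Evaluate f.
f(-1.0, -0.8571) = -10.0004


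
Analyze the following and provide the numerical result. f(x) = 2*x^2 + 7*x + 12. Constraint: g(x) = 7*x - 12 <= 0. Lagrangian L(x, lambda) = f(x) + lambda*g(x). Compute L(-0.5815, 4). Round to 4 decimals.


Step 1: Evaluate f(x).
f(-0.5815) = 2*(-0.5815)^2 + 7*(-0.5815) + 12 = 8.6058
Step 2: Evaluate g(x).
g(-0.5815) = 7*-0.5815 - 12 = -16.0705
Step 3: Compute Lagrangian.
L = 8.6058 + 4*-16.0705 = -55.6762


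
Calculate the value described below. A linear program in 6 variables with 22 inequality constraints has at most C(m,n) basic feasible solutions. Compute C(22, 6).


Each vertex corresponds to some choice of n active constraints out of m, so the number of vertices is at most C(m, n) = m! / (n!(m-n)!).
m = 22, n = 6
Numerator: 22 * 21 * 20 * 19 * 18 * 17
Denominator: 6! = 720
C(22, 6) = 74613


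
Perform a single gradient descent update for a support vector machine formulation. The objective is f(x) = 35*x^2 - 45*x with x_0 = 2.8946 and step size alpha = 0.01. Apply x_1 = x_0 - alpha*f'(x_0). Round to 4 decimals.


We compute the gradient at x_0 and apply the update.
f'(x) = 70*x - 45
f'(2.8946) = 70*2.8946 - 45 = 157.622
x_1 = 2.8946 - 0.01*157.622 = 1.3184


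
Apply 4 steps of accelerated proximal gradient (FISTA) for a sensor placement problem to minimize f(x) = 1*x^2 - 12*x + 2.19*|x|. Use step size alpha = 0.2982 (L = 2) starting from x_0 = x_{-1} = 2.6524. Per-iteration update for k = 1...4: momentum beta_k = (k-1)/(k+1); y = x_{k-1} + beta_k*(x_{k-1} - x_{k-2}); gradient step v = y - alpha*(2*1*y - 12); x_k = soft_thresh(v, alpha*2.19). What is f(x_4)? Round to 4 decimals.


FISTA on f(x) = 1*x^2 - 12*x + 2.19*|x|
L = 2, alpha = 0.2982
Iteration 1: beta = 0.0, y = 2.6524 + 0.0*(2.6524 - 2.6524) = 2.6524
  grad(y) = -6.6952, v = y - alpha*grad = 4.6489
  prox(v) = soft_thresh(4.6489, 0.6531) = 3.9959
Iteration 2: beta = 0.3333, y = 3.9959 + 0.3333*(3.9959 - 2.6524) = 4.4437
  grad(y) = -3.1127, v = y - alpha*grad = 5.3719
  prox(v) = soft_thresh(5.3719, 0.6531) = 4.7188
Iteration 3: beta = 0.5, y = 4.7188 + 0.5*(4.7188 - 3.9959) = 5.0803
  grad(y) = -1.8394, v = y - alpha*grad = 5.6288
  prox(v) = soft_thresh(5.6288, 0.6531) = 4.9757
Iteration 4: beta = 0.6, y = 4.9757 + 0.6*(4.9757 - 4.7188) = 5.1299
  grad(y) = -1.7402, v = y - alpha*grad = 5.6488
  prox(v) = soft_thresh(5.6488, 0.6531) = 4.9958
f(x_4) = 1*4.9958^2 - 12*4.9958 + 2.19*|4.9958| = -24.0508


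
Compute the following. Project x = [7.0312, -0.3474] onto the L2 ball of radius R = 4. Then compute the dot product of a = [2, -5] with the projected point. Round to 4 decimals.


Step 1: Compute ||x|| (intermediates to 6 decimals).
||x|| = sqrt(7.0312^2 + (-0.3474)^2) = 7.039777
Step 2: Project.
Since ||x|| > R, scale = R/||x|| = 4/7.039777 = 0.5682, proj(x) = scale * x
proj(x) = [3.995128, -0.197393]
Step 3: Dot product.
a^T * proj(x) = 2*3.995128 - 5*(-0.197393) = 8.9772


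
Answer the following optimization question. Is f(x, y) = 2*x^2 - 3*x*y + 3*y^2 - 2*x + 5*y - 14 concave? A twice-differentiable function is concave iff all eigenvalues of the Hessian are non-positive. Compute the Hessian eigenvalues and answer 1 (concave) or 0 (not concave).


The Hessian of f(x,y) = 2*x^2 - 3*x*y + 3*y^2 - 2*x + 5*y - 14 is:
H = [[4, -3], [-3, 6]]
Trace = 4 + 6 = 10
Determinant = 4*6 - (-3)^2 = 15
Discriminant = (10)^2 - 4*15 = 40.0
Eigenvalues: lambda_1 = 1.8377, lambda_2 = 8.1623
The function is not concave.

0


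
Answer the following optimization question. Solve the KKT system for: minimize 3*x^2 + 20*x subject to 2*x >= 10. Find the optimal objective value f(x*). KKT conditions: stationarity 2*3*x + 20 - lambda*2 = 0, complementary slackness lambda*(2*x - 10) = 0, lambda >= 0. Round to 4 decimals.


Step 1: Try lambda = 0 (constraint inactive).
x_unc = -20/(2*3) = -3.3333
Check: 2*-3.3333 = -6.6666 < 10 -- violated!
Step 2: Constraint must be active: 2*x = 10
x* = 10/2 = 5.0
lambda = (2*3*5.0 + 20)/2 = 25.0
Step 3: Compute optimal value.
f(x*) = 3*5.0^2 + 20*5.0 = 175.0


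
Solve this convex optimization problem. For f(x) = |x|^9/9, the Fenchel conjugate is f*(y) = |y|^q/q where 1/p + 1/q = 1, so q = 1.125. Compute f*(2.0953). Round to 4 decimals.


The conjugate exponent q satisfies 1/p + 1/q = 1.
p = 9, so q = 9/(9 - 1) = 1.125
|y|^q = 2.0953^1.125 = 2.2983
f*(2.0953) = 2.2983 / 1.125 = 2.0429


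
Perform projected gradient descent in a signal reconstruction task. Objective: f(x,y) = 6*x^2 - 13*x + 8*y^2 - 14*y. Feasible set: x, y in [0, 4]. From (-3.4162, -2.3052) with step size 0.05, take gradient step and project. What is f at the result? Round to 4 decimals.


Step 1: Compute gradient at (-3.4162, -2.3052).
grad_x = 2*6*-3.4162 - 13 = -53.9944
grad_y = 2*8*-2.3052 - 14 = -50.8832
Step 2: Gradient step.
x_raw = -3.4162 - 0.05*-53.9944 = -0.7165
y_raw = -2.3052 - 0.05*-50.8832 = 0.239
Step 3: Project onto [0, 4].
x_proj = clip(-0.7165) = 0.0
y_proj = clip(0.239) = 0.239
Step 4: Evaluate f.
f(0.0, 0.239) = -2.8886


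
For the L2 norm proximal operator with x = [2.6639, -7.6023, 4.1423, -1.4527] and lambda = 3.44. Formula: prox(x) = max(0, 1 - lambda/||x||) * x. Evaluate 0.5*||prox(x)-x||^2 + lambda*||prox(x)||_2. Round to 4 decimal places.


Step 1: Compute ||x||.
||x|| = 9.1739
Step 2: Compute scaling factor.
scale = max(0, 1 - 3.44/9.1739) = 0.625
Step 3: prox(x) = [1.665, -4.7516, 2.589, -0.908]
||prox(x)|| = 5.7339
Step 4: Proximal objective.
0.5*||prox-x||^2 = 5.9168
lambda*||prox|| = 19.7246
Total = 25.6414


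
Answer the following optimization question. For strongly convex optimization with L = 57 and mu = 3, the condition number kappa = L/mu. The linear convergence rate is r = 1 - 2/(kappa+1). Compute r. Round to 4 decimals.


Step 1: Compute the condition number.
kappa = L/mu = 57/3 = 19.0
Step 2: Compute the convergence rate.
r = 1 - 2/(kappa + 1) = 1 - 2*mu/(L + mu) = (L - mu)/(L + mu) = 54/60 = 0.9


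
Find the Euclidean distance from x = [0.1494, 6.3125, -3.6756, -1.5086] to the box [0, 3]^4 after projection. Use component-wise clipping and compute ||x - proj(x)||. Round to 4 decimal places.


Project each component onto [0, 3].
clip(0.1494) = 0.1494, clip(6.3125) = 3.0, clip(-3.6756) = 0.0, clip(-1.5086) = 0.0
Projection = [0.1494, 3.0, 0.0, 0.0]
Squared diffs: [0.0, 10.9727, 13.51, 2.2759]
Distance = sqrt(26.7586) = 5.1729


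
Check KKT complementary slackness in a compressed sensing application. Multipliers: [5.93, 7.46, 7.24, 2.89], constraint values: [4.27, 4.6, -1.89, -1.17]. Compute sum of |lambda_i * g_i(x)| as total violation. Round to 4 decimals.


KKT complementary slackness check:
lambda_1 * g_1 = 5.93 * 4.27 = 25.3211
lambda_2 * g_2 = 7.46 * 4.6 = 34.316
lambda_3 * g_3 = 7.24 * -1.89 = -13.6836
lambda_4 * g_4 = 2.89 * -1.17 = -3.3813
Total violation = 25.3211 + 34.316 + 13.6836 + 3.3813 = 76.702


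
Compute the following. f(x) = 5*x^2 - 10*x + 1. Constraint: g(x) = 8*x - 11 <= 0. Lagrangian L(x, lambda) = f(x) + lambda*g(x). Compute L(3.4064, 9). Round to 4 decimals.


Step 1: Evaluate f(x).
f(3.4064) = 5*3.4064^2 - 10*3.4064 + 1 = 24.9538
Step 2: Evaluate g(x).
g(3.4064) = 8*3.4064 - 11 = 16.2512
Step 3: Compute Lagrangian.
L = 24.9538 + 9*16.2512 = 171.2146


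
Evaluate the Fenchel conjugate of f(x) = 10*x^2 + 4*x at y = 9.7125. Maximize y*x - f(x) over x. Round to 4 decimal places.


f*(y) = sup_x {y*x - a*x^2 - b*x} = sup_x {(y-b)*x - a*x^2}
FOC: (y - b) - 2a*x = 0 => x* = (y - b)/(2a)
x* = (9.7125 - 4)/(2*10) = 0.2856
f*(9.7125) = (y-b)^2/(4a) = (9.7125 - 4)^2/(4*10)
= 32.6327/40 = 0.8158


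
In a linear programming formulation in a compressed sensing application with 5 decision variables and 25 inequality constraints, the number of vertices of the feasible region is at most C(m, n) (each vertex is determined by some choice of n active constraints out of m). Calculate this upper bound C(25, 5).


Each vertex corresponds to some choice of n active constraints out of m, so the number of vertices is at most C(m, n) = m! / (n!(m-n)!).
m = 25, n = 5
Numerator: 25 * 24 * 23 * 22 * 21
Denominator: 5! = 120
C(25, 5) = 53130


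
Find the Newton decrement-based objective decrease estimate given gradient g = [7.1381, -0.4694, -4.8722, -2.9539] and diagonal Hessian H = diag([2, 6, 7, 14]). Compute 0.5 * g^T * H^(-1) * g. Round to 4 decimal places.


Step 1: H is diagonal, so H^(-1) * g = [3.5691, -0.0782, -0.696, -0.211].
Step 2: g^T H^(-1) g = sum_i g_i^2 / H_ii
  = (7.1381)^2/2 + (-0.4694)^2/6 + (-4.8722)^2/7 + (-2.9539)^2/14
  = 25.4762 + 0.0367 + 3.3912 + 0.6233 = 29.5274
Step 3: Objective decrease = 0.5 * g^T H^(-1) g = 14.7637


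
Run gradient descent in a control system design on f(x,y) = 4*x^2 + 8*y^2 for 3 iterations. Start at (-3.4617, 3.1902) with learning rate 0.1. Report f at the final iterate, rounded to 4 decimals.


Gradient descent on f(x,y) = 4*x^2 + 8*y^2.
Starting point: (-3.4617, 3.1902), alpha = 0.1
Step 1: grad_x = 2*4*-3.4617 = -27.6936, grad_y = 2*8*3.1902 = 51.0432
  x_1 = -3.4617 - 0.1*-27.6936 = -0.6923
  y_1 = 3.1902 - 0.1*51.0432 = -1.9141
Step 2: grad_x = 2*4*-0.6923 = -5.5387, grad_y = 2*8*-1.9141 = -30.6259
  x_2 = -0.6923 - 0.1*-5.5387 = -0.1385
  y_2 = -1.9141 - 0.1*-30.6259 = 1.1485
Step 3: grad_x = 2*4*-0.1385 = -1.1077, grad_y = 2*8*1.1485 = 18.3756
  x_3 = -0.1385 - 0.1*-1.1077 = -0.0277
  y_3 = 1.1485 - 0.1*18.3756 = -0.6891
f(-0.0277, -0.6891) = 4*(-0.0277)^2 + 8*(-0.6891)^2 = 3.8018


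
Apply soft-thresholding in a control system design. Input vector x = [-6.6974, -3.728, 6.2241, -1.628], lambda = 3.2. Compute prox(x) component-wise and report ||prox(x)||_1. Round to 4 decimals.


Soft-thresholding with lambda = 3.2:
prox(-6.6974) = sign(-6.6974)*max(|-6.6974| - 3.2, 0) = -3.4974
prox(-3.728) = sign(-3.728)*max(|-3.728| - 3.2, 0) = -0.528
prox(6.2241) = sign(6.2241)*max(|6.2241| - 3.2, 0) = 3.0241
prox(-1.628) = sign(-1.628)*max(|-1.628| - 3.2, 0) = 0.0
prox(x) = [-3.4974, -0.528, 3.0241, 0.0]
||prox(x)||_1 = 3.4974 + 0.528 + 3.0241 + 0.0 = 7.0495


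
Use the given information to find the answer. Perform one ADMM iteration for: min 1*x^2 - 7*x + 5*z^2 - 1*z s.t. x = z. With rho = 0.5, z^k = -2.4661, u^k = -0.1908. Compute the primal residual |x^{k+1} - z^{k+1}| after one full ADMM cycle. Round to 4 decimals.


ADMM iteration with rho = 0.5, z^k = -2.4661, u^k = -0.1908
Step 1: x-update.
Minimize 1*x^2 - 7*x + (0.5/2)*(x + 2.4661 - 0.1908)^2
FOC: (2*1 + 0.5)*x = 7 + 0.5*(-2.4661 + 0.1908)
x^{k+1} = 2.3449
Step 2: z-update.
Minimize 5*z^2 - 1*z + (0.5/2)*(2.3449 - z - 0.1908)^2
FOC: (2*5 + 0.5)*z = 1 + 0.5*(2.3449 - 0.1908)
z^{k+1} = 0.1978
Step 3: u-update.
u^{k+1} = -0.1908 + 2.3449 - 0.1978 = 1.9563
Step 4: Primal residual = |2.3449 - 0.1978| = 2.1471


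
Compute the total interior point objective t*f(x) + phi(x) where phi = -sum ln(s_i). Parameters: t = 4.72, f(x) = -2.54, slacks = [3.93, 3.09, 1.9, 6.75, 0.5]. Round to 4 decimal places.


Step 1: Compute log-barrier.
ln values: [1.3686, 1.1282, 0.6419, 1.9095, -0.6931]
phi = -(1.3686 + 1.1282 + 0.6419 + 1.9095 - 0.6931) = -4.3551
Step 2: Compute augmented objective.
t*f(x) = 4.72*-2.54 = -11.9888
Total = -11.9888 - 4.3551 = -16.3439


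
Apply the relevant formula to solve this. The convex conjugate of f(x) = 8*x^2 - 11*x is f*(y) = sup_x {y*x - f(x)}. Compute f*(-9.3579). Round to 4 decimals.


f*(y) = sup_x {y*x - a*x^2 - b*x} = sup_x {(y-b)*x - a*x^2}
FOC: (y - b) - 2a*x = 0 => x* = (y - b)/(2a)
x* = (-9.3579 + 11)/(2*8) = 0.1026
f*(-9.3579) = (y-b)^2/(4a) = (-9.3579 + 11)^2/(4*8)
= 2.6965/32 = 0.0843


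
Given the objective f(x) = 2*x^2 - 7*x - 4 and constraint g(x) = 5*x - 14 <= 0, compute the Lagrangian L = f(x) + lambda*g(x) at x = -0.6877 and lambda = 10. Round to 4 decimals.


Step 1: Evaluate f(x).
f(-0.6877) = 2*(-0.6877)^2 - 7*(-0.6877) - 4 = 1.7598
Step 2: Evaluate g(x).
g(-0.6877) = 5*-0.6877 - 14 = -17.4385
Step 3: Compute Lagrangian.
L = 1.7598 + 10*-17.4385 = -172.6252


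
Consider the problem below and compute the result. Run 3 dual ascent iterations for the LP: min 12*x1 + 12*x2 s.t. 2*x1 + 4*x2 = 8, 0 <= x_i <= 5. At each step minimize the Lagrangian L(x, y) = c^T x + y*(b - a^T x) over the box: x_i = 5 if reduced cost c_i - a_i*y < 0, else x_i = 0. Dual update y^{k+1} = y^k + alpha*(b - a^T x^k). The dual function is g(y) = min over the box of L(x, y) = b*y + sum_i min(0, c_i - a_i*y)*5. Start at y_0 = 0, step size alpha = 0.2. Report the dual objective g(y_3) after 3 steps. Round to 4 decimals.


Dual ascent for LP: min 12*x1 + 12*x2, 2*x1 + 4*x2 = 8, 0 <= x_i <= 5
Step 1: y^k = 0.0, reduced costs: (12.0, 12.0)
  x^k = (0.0, 0.0), subgradient = b - a^T x = 8.0
  y^{k+1} = 0.0 + 0.2*8.0 = 1.6
Step 2: y^k = 1.6, reduced costs: (8.8, 5.6)
  x^k = (0.0, 0.0), subgradient = b - a^T x = 8.0
  y^{k+1} = 1.6 + 0.2*8.0 = 3.2
Step 3: y^k = 3.2, reduced costs: (5.6, -0.8)
  x^k = (0.0, 5.0), subgradient = b - a^T x = -12.0
  y^{k+1} = 3.2 + 0.2*-12.0 = 0.8
Dual objective at y_3 = 0.8: reduced costs (10.4, 8.8), box minimizer x = (0.0, 0.0)
g(y_3) = b*y + (c1 - a1*y)*x1 + (c2 - a2*y)*x2 = 8*0.8 + 10.4*0.0 + 8.8*0.0 = 6.4 + 0.0 + 0.0 = 6.4


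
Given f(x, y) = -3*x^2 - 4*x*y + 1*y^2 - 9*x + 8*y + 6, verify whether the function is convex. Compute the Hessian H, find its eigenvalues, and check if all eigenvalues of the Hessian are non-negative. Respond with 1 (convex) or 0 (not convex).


The Hessian of f(x,y) = -3*x^2 - 4*x*y + 1*y^2 - 9*x + 8*y + 6 is:
H = [[-6, -4], [-4, 2]]
Trace = -6 + 2 = -4
Determinant = -6*2 - (-4)^2 = -28
Discriminant = (-4)^2 - 4*-28 = 128.0
Eigenvalues: lambda_1 = -7.6569, lambda_2 = 3.6569
The function is not convex.

0


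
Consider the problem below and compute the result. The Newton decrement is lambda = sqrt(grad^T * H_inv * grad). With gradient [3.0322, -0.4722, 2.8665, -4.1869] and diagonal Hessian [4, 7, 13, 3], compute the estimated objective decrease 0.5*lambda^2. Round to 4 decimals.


Step 1: H is diagonal, so H^(-1) * g = [0.7581, -0.0675, 0.2205, -1.3956].
Step 2: g^T H^(-1) g = sum_i g_i^2 / H_ii
  = (3.0322)^2/4 + (-0.4722)^2/7 + (2.8665)^2/13 + (-4.1869)^2/3
  = 2.2986 + 0.0319 + 0.6321 + 5.8434 = 8.8059
Step 3: Objective decrease = 0.5 * g^T H^(-1) g = 4.4029


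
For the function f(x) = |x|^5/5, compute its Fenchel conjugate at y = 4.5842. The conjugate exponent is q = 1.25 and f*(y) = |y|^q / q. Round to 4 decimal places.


The conjugate exponent q satisfies 1/p + 1/q = 1.
p = 5, so q = 5/(5 - 1) = 1.25
|y|^q = 4.5842^1.25 = 6.7078
f*(4.5842) = 6.7078 / 1.25 = 5.3662


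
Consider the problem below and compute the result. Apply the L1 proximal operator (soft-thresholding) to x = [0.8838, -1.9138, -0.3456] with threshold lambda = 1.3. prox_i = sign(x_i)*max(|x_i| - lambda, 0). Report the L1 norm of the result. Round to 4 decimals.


Soft-thresholding with lambda = 1.3:
prox(0.8838) = sign(0.8838)*max(|0.8838| - 1.3, 0) = 0.0
prox(-1.9138) = sign(-1.9138)*max(|-1.9138| - 1.3, 0) = -0.6138
prox(-0.3456) = sign(-0.3456)*max(|-0.3456| - 1.3, 0) = 0.0
prox(x) = [0.0, -0.6138, 0.0]
||prox(x)||_1 = 0.0 + 0.6138 + 0.0 = 0.6138


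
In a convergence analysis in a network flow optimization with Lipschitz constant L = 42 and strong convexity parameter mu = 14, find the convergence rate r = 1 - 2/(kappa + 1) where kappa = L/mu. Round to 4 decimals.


Step 1: Compute the condition number.
kappa = L/mu = 42/14 = 3.0
Step 2: Compute the convergence rate.
r = 1 - 2/(kappa + 1) = 1 - 2*mu/(L + mu) = (L - mu)/(L + mu) = 28/56 = 0.5


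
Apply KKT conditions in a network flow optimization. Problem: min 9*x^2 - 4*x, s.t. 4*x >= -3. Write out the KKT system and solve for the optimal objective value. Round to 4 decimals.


Step 1: Try lambda = 0 (constraint inactive).
Stationarity: 2*9*x - 4 = 0
x* = 4/(2*9) = 2/9 = 0.2222 (rounded; the exact value 2/9 is used below)
Check constraint: 4*0.2222 = 0.8888 >= -3 -- satisfied.
Step 2: Compute optimal value.
f(x*) = 9*(2/9)^2 - 4*(2/9) = -0.4444


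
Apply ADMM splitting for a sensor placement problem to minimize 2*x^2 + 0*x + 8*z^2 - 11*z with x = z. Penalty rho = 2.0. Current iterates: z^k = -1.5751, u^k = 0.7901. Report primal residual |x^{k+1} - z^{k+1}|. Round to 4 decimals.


ADMM iteration with rho = 2.0, z^k = -1.5751, u^k = 0.7901
Step 1: x-update.
Minimize 2*x^2 + 0*x + (2.0/2)*(x + 1.5751 + 0.7901)^2
FOC: (2*2 + 2.0)*x = 0 + 2.0*(-1.5751 - 0.7901)
x^{k+1} = -0.7884
Step 2: z-update.
Minimize 8*z^2 - 11*z + (2.0/2)*(-0.7884 - z + 0.7901)^2
FOC: (2*8 + 2.0)*z = 11 + 2.0*(-0.7884 + 0.7901)
z^{k+1} = 0.6113
Step 3: u-update.
u^{k+1} = 0.7901 - 0.7884 - 0.6113 = -0.6096
Step 4: Primal residual = |-0.7884 - 0.6113| = 1.3997


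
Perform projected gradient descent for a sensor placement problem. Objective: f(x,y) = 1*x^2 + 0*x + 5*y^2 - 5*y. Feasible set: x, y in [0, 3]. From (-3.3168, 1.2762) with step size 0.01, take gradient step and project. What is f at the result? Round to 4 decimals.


Step 1: Compute gradient at (-3.3168, 1.2762).
grad_x = 2*1*-3.3168 + 0 = -6.6336
grad_y = 2*5*1.2762 - 5 = 7.762
Step 2: Gradient step.
x_raw = -3.3168 - 0.01*-6.6336 = -3.2505
y_raw = 1.2762 - 0.01*7.762 = 1.1986
Step 3: Project onto [0, 3].
x_proj = clip(-3.2505) = 0.0
y_proj = clip(1.1986) = 1.1986
Step 4: Evaluate f.
f(0.0, 1.1986) = 1.1901


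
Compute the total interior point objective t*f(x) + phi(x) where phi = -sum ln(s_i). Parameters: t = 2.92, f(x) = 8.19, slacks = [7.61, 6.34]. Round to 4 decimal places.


Step 1: Compute log-barrier.
ln values: [2.0295, 1.8469]
phi = -(2.0295 + 1.8469) = -3.8763
Step 2: Compute augmented objective.
t*f(x) = 2.92*8.19 = 23.9148
Total = 23.9148 - 3.8763 = 20.0385


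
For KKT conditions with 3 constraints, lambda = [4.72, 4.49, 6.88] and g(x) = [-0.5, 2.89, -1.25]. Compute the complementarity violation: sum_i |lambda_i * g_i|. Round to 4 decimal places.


KKT complementary slackness check:
lambda_1 * g_1 = 4.72 * -0.5 = -2.36
lambda_2 * g_2 = 4.49 * 2.89 = 12.9761
lambda_3 * g_3 = 6.88 * -1.25 = -8.6
Total violation = 2.36 + 12.9761 + 8.6 = 23.9361


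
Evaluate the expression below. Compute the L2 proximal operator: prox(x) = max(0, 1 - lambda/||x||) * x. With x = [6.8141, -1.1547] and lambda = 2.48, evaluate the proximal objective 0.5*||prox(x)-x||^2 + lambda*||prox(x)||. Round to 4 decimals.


Step 1: Compute ||x||.
||x|| = 6.9112
Step 2: Compute scaling factor.
scale = max(0, 1 - 2.48/6.9112) = 0.6412
Step 3: prox(x) = [4.369, -0.7404]
||prox(x)|| = 4.4312
Step 4: Proximal objective.
0.5*||prox-x||^2 = 3.0752
lambda*||prox|| = 10.9894
Total = 14.0647


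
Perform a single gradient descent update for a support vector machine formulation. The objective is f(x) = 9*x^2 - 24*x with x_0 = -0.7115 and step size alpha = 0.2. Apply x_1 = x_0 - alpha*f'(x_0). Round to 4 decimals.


We compute the gradient at x_0 and apply the update.
f'(x) = 18*x - 24
f'(-0.7115) = 18*-0.7115 - 24 = -36.807
x_1 = -0.7115 - 0.2*-36.807 = 6.6499


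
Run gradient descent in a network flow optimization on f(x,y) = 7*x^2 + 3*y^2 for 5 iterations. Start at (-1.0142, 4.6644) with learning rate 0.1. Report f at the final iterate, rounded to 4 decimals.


Gradient descent on f(x,y) = 7*x^2 + 3*y^2.
Starting point: (-1.0142, 4.6644), alpha = 0.1
Step 1: grad_x = 2*7*-1.0142 = -14.1988, grad_y = 2*3*4.6644 = 27.9864
  x_1 = -1.0142 - 0.1*-14.1988 = 0.4057
  y_1 = 4.6644 - 0.1*27.9864 = 1.8658
Step 2: grad_x = 2*7*0.4057 = 5.6795, grad_y = 2*3*1.8658 = 11.1946
  x_2 = 0.4057 - 0.1*5.6795 = -0.1623
  y_2 = 1.8658 - 0.1*11.1946 = 0.7463
Step 3: grad_x = 2*7*-0.1623 = -2.2718, grad_y = 2*3*0.7463 = 4.4778
  x_3 = -0.1623 - 0.1*-2.2718 = 0.0649
  y_3 = 0.7463 - 0.1*4.4778 = 0.2985
Step 4: grad_x = 2*7*0.0649 = 0.9087, grad_y = 2*3*0.2985 = 1.7911
  x_4 = 0.0649 - 0.1*0.9087 = -0.026
  y_4 = 0.2985 - 0.1*1.7911 = 0.1194
Step 5: grad_x = 2*7*-0.026 = -0.3635, grad_y = 2*3*0.1194 = 0.7165
  x_5 = -0.026 - 0.1*-0.3635 = 0.0104
  y_5 = 0.1194 - 0.1*0.7165 = 0.0478
f(0.0104, 0.0478) = 7*0.0104^2 + 3*0.0478^2 = 0.0076


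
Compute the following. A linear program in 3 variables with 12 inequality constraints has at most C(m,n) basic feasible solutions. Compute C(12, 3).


Each vertex corresponds to some choice of n active constraints out of m, so the number of vertices is at most C(m, n) = m! / (n!(m-n)!).
m = 12, n = 3
Numerator: 12 * 11 * 10
Denominator: 3! = 6
C(12, 3) = 220


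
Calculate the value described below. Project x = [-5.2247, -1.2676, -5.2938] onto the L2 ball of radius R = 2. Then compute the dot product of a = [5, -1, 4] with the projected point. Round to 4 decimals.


Step 1: Compute ||x|| (intermediates to 6 decimals).
||x|| = sqrt((-5.2247)^2 + (-1.2676)^2 + (-5.2938)^2) = 7.545106
Step 2: Project.
Since ||x|| > R, scale = R/||x|| = 2/7.545106 = 0.265072, proj(x) = scale * x
proj(x) = [-1.384922, -0.336005, -1.403238]
Step 3: Dot product.
a^T * proj(x) = 5*(-1.384922) - 1*(-0.336005) + 4*(-1.403238) = -12.2016


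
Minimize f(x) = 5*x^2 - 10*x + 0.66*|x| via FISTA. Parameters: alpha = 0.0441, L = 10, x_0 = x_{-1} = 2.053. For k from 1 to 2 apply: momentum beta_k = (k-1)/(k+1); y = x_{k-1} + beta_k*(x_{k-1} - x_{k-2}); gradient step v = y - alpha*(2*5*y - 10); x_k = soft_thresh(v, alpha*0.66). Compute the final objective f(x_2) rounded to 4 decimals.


FISTA on f(x) = 5*x^2 - 10*x + 0.66*|x|
L = 10, alpha = 0.0441
Iteration 1: beta = 0.0, y = 2.053 + 0.0*(2.053 - 2.053) = 2.053
  grad(y) = 10.53, v = y - alpha*grad = 1.5886
  prox(v) = soft_thresh(1.5886, 0.0291) = 1.5595
Iteration 2: beta = 0.3333, y = 1.5595 + 0.3333*(1.5595 - 2.053) = 1.395
  grad(y) = 3.9503, v = y - alpha*grad = 1.2208
  prox(v) = soft_thresh(1.2208, 0.0291) = 1.1917
f(x_2) = 5*1.1917^2 - 10*1.1917 + 0.66*|1.1917| = -4.0297


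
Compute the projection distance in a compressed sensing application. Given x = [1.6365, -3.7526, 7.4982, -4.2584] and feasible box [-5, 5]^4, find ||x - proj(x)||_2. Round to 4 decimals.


Project each component onto [-5, 5].
clip(1.6365) = 1.6365, clip(-3.7526) = -3.7526, clip(7.4982) = 5.0, clip(-4.2584) = -4.2584
Projection = [1.6365, -3.7526, 5.0, -4.2584]
Squared diffs: [0.0, 0.0, 6.241, 0.0]
Distance = sqrt(6.241) = 2.4982


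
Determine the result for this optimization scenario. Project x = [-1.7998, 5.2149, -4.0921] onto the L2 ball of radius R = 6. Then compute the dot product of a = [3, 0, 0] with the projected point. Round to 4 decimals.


Step 1: Compute ||x|| (intermediates to 6 decimals).
||x|| = sqrt((-1.7998)^2 + 5.2149^2 + (-4.0921)^2) = 6.868751
Step 2: Project.
Since ||x|| > R, scale = R/||x|| = 6/6.868751 = 0.873521, proj(x) = scale * x
proj(x) = [-1.572163, 4.555325, -3.574535]
Step 3: Dot product.
a^T * proj(x) = 3*(-1.572163) + 0*4.555325 + 0*(-3.574535) = -4.7165


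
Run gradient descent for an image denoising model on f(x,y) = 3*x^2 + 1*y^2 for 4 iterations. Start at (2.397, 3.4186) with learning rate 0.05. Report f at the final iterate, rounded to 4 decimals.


Gradient descent on f(x,y) = 3*x^2 + 1*y^2.
Starting point: (2.397, 3.4186), alpha = 0.05
Step 1: grad_x = 2*3*2.397 = 14.382, grad_y = 2*1*3.4186 = 6.8372
  x_1 = 2.397 - 0.05*14.382 = 1.6779
  y_1 = 3.4186 - 0.05*6.8372 = 3.0767
Step 2: grad_x = 2*3*1.6779 = 10.0674, grad_y = 2*1*3.0767 = 6.1535
  x_2 = 1.6779 - 0.05*10.0674 = 1.1745
  y_2 = 3.0767 - 0.05*6.1535 = 2.7691
Step 3: grad_x = 2*3*1.1745 = 7.0472, grad_y = 2*1*2.7691 = 5.5381
  x_3 = 1.1745 - 0.05*7.0472 = 0.8222
  y_3 = 2.7691 - 0.05*5.5381 = 2.4922
Step 4: grad_x = 2*3*0.8222 = 4.933, grad_y = 2*1*2.4922 = 4.9843
  x_4 = 0.8222 - 0.05*4.933 = 0.5755
  y_4 = 2.4922 - 0.05*4.9843 = 2.2429
f(0.5755, 2.2429) = 3*0.5755^2 + 1*2.2429^2 = 6.0245


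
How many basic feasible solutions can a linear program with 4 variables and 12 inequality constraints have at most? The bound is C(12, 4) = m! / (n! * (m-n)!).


Each vertex corresponds to some choice of n active constraints out of m, so the number of vertices is at most C(m, n) = m! / (n!(m-n)!).
m = 12, n = 4
Numerator: 12 * 11 * 10 * 9
Denominator: 4! = 24
C(12, 4) = 495


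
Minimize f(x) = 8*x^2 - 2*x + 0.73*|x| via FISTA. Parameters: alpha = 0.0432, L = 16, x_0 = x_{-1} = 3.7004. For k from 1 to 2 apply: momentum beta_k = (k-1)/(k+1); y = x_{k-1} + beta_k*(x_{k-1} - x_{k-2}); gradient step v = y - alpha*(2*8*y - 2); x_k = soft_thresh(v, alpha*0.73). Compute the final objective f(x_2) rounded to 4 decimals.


FISTA on f(x) = 8*x^2 - 2*x + 0.73*|x|
L = 16, alpha = 0.0432
Iteration 1: beta = 0.0, y = 3.7004 + 0.0*(3.7004 - 3.7004) = 3.7004
  grad(y) = 57.2064, v = y - alpha*grad = 1.2291
  prox(v) = soft_thresh(1.2291, 0.0315) = 1.1975
Iteration 2: beta = 0.3333, y = 1.1975 + 0.3333*(1.1975 - 3.7004) = 0.3633
  grad(y) = 3.8122, v = y - alpha*grad = 0.1986
  prox(v) = soft_thresh(0.1986, 0.0315) = 0.167
f(x_2) = 8*0.167^2 - 2*0.167 + 0.73*|0.167| = 0.0111


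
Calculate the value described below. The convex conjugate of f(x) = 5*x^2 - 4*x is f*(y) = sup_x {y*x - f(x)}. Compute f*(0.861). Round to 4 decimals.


f*(y) = sup_x {y*x - a*x^2 - b*x} = sup_x {(y-b)*x - a*x^2}
FOC: (y - b) - 2a*x = 0 => x* = (y - b)/(2a)
x* = (0.861 + 4)/(2*5) = 0.4861
f*(0.861) = (y-b)^2/(4a) = (0.861 + 4)^2/(4*5)
= 23.6293/20 = 1.1815


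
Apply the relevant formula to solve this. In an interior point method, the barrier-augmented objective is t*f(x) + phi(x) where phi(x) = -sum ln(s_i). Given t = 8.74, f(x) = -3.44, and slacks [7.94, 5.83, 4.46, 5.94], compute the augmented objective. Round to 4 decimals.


Step 1: Compute log-barrier.
ln values: [2.0719, 1.763, 1.4951, 1.7817]
phi = -(2.0719 + 1.763 + 1.4951 + 1.7817) = -7.1118
Step 2: Compute augmented objective.
t*f(x) = 8.74*-3.44 = -30.0656
Total = -30.0656 - 7.1118 = -37.1774


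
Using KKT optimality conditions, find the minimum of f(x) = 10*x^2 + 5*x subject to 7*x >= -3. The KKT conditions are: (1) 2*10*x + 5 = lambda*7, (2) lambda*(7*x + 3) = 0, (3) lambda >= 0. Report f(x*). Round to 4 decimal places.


Step 1: Try lambda = 0 (constraint inactive).
Stationarity: 2*10*x + 5 = 0
x* = -5/(2*10) = -0.25
Check constraint: 7*-0.25 = -1.75 >= -3 -- satisfied.
Step 2: Compute optimal value.
f(x*) = 10*(-0.25)^2 + 5*(-0.25) = -0.625


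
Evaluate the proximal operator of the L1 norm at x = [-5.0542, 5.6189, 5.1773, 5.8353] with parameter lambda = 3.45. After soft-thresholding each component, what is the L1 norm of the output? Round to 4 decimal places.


Soft-thresholding with lambda = 3.45:
prox(-5.0542) = sign(-5.0542)*max(|-5.0542| - 3.45, 0) = -1.6042
prox(5.6189) = sign(5.6189)*max(|5.6189| - 3.45, 0) = 2.1689
prox(5.1773) = sign(5.1773)*max(|5.1773| - 3.45, 0) = 1.7273
prox(5.8353) = sign(5.8353)*max(|5.8353| - 3.45, 0) = 2.3853
prox(x) = [-1.6042, 2.1689, 1.7273, 2.3853]
||prox(x)||_1 = 1.6042 + 2.1689 + 1.7273 + 2.3853 = 7.8857


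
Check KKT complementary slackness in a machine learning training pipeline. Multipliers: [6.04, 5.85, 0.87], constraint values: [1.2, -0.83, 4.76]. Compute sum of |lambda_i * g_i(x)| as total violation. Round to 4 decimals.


KKT complementary slackness check:
lambda_1 * g_1 = 6.04 * 1.2 = 7.248
lambda_2 * g_2 = 5.85 * -0.83 = -4.8555
lambda_3 * g_3 = 0.87 * 4.76 = 4.1412
Total violation = 7.248 + 4.8555 + 4.1412 = 16.2447


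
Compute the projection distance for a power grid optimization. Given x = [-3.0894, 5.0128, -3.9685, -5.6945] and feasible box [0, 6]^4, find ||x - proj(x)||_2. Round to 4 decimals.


Project each component onto [0, 6].
clip(-3.0894) = 0.0, clip(5.0128) = 5.0128, clip(-3.9685) = 0.0, clip(-5.6945) = 0.0
Projection = [0.0, 5.0128, 0.0, 0.0]
Squared diffs: [9.5444, 0.0, 15.749, 32.4273]
Distance = sqrt(57.7207) = 7.5974


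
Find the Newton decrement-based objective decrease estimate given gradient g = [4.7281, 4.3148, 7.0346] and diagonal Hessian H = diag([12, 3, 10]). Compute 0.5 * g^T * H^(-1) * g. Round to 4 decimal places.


Step 1: H is diagonal, so H^(-1) * g = [0.394, 1.4383, 0.7035].
Step 2: g^T H^(-1) g = sum_i g_i^2 / H_ii
  = (4.7281)^2/12 + (4.3148)^2/3 + (7.0346)^2/10
  = 1.8629 + 6.2058 + 4.9486 = 13.0173
Step 3: Objective decrease = 0.5 * g^T H^(-1) g = 6.5087


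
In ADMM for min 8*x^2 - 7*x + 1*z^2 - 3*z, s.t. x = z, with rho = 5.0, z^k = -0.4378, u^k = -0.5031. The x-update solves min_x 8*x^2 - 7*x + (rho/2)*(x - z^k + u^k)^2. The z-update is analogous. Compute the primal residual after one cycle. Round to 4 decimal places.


ADMM iteration with rho = 5.0, z^k = -0.4378, u^k = -0.5031
Step 1: x-update.
Minimize 8*x^2 - 7*x + (5.0/2)*(x + 0.4378 - 0.5031)^2
FOC: (2*8 + 5.0)*x = 7 + 5.0*(-0.4378 + 0.5031)
x^{k+1} = 0.3489
Step 2: z-update.
Minimize 1*z^2 - 3*z + (5.0/2)*(0.3489 - z - 0.5031)^2
FOC: (2*1 + 5.0)*z = 3 + 5.0*(0.3489 - 0.5031)
z^{k+1} = 0.3184
Step 3: u-update.
u^{k+1} = -0.5031 + 0.3489 - 0.3184 = -0.4726
Step 4: Primal residual = |0.3489 - 0.3184| = 0.0305


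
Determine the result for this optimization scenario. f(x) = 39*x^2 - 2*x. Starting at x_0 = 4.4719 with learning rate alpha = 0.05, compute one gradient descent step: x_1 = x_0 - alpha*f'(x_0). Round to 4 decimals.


We compute the gradient at x_0 and apply the update.
f'(x) = 78*x - 2
f'(4.4719) = 78*4.4719 - 2 = 346.8082
x_1 = 4.4719 - 0.05*346.8082 = -12.8685


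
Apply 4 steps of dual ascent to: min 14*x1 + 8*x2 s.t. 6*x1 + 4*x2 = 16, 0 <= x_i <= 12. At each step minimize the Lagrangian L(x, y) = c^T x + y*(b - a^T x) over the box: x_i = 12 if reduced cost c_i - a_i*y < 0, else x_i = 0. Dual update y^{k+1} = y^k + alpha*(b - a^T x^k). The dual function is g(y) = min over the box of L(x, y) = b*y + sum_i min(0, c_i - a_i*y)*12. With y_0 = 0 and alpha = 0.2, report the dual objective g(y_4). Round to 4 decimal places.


Dual ascent for LP: min 14*x1 + 8*x2, 6*x1 + 4*x2 = 16, 0 <= x_i <= 12
Step 1: y^k = 0.0, reduced costs: (14.0, 8.0)
  x^k = (0.0, 0.0), subgradient = b - a^T x = 16.0
  y^{k+1} = 0.0 + 0.2*16.0 = 3.2
Step 2: y^k = 3.2, reduced costs: (-5.2, -4.8)
  x^k = (12.0, 12.0), subgradient = b - a^T x = -104.0
  y^{k+1} = 3.2 + 0.2*-104.0 = -17.6
Step 3: y^k = -17.6, reduced costs: (119.6, 78.4)
  x^k = (0.0, 0.0), subgradient = b - a^T x = 16.0
  y^{k+1} = -17.6 + 0.2*16.0 = -14.4
Step 4: y^k = -14.4, reduced costs: (100.4, 65.6)
  x^k = (0.0, 0.0), subgradient = b - a^T x = 16.0
  y^{k+1} = -14.4 + 0.2*16.0 = -11.2
Dual objective at y_4 = -11.2: reduced costs (81.2, 52.8), box minimizer x = (0.0, 0.0)
g(y_4) = b*y + (c1 - a1*y)*x1 + (c2 - a2*y)*x2 = 16*(-11.2) + 81.2*0.0 + 52.8*0.0 = -179.2 + 0.0 + 0.0 = -179.2


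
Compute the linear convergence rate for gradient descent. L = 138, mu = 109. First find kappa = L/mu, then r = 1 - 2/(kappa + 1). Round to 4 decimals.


Step 1: Compute the condition number.
kappa = L/mu = 138/109 = 1.2661
Step 2: Compute the convergence rate.
r = 1 - 2/(kappa + 1) = 1 - 2*mu/(L + mu) = (L - mu)/(L + mu) = 29/247 = 0.1174


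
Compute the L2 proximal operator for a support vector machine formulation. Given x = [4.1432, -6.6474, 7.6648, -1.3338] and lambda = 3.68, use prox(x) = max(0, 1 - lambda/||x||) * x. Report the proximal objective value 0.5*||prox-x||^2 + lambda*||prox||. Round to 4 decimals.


Step 1: Compute ||x||.
||x|| = 11.04
Step 2: Compute scaling factor.
scale = max(0, 1 - 3.68/11.04) = 0.6667
Step 3: prox(x) = [2.7621, -4.4316, 5.1099, -0.8892]
||prox(x)|| = 7.36
Step 4: Proximal objective.
0.5*||prox-x||^2 = 6.7712
lambda*||prox|| = 27.0848
Total = 33.8561


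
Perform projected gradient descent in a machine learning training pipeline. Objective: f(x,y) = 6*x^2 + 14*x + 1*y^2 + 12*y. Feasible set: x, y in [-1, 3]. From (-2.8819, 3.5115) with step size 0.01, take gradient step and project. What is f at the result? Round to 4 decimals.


Step 1: Compute gradient at (-2.8819, 3.5115).
grad_x = 2*6*-2.8819 + 14 = -20.5828
grad_y = 2*1*3.5115 + 12 = 19.023
Step 2: Gradient step.
x_raw = -2.8819 - 0.01*-20.5828 = -2.6761
y_raw = 3.5115 - 0.01*19.023 = 3.3213
Step 3: Project onto [-1, 3].
x_proj = clip(-2.6761) = -1.0
y_proj = clip(3.3213) = 3.0
Step 4: Evaluate f.
f(-1.0, 3.0) = 37.0


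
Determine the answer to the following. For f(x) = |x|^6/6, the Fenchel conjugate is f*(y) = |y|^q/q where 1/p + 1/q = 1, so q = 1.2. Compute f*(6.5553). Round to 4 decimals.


The conjugate exponent q satisfies 1/p + 1/q = 1.
p = 6, so q = 6/(6 - 1) = 1.2
|y|^q = 6.5553^1.2 = 9.548
f*(6.5553) = 9.548 / 1.2 = 7.9566


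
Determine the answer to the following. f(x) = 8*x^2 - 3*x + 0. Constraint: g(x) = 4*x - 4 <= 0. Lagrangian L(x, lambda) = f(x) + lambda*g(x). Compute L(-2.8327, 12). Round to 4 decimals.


Step 1: Evaluate f(x).
f(-2.8327) = 8*(-2.8327)^2 - 3*(-2.8327) + 0 = 72.6916
Step 2: Evaluate g(x).
g(-2.8327) = 4*-2.8327 - 4 = -15.3308
Step 3: Compute Lagrangian.
L = 72.6916 + 12*-15.3308 = -111.278


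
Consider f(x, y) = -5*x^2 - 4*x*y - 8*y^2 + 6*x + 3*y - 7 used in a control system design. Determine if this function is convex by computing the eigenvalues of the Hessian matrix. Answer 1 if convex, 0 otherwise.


The Hessian of f(x,y) = -5*x^2 - 4*x*y - 8*y^2 + 6*x + 3*y - 7 is:
H = [[-10, -4], [-4, -16]]
Trace = -10 - 16 = -26
Determinant = -10*-16 - (-4)^2 = 144
Discriminant = (-26)^2 - 4*144 = 100.0
Eigenvalues: lambda_1 = -18.0, lambda_2 = -8.0
The function is not convex.

0


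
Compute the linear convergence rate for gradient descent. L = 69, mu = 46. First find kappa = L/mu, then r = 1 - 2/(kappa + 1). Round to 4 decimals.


Step 1: Compute the condition number.
kappa = L/mu = 69/46 = 1.5
Step 2: Compute the convergence rate.
r = 1 - 2/(kappa + 1) = 1 - 2*mu/(L + mu) = (L - mu)/(L + mu) = 23/115 = 0.2


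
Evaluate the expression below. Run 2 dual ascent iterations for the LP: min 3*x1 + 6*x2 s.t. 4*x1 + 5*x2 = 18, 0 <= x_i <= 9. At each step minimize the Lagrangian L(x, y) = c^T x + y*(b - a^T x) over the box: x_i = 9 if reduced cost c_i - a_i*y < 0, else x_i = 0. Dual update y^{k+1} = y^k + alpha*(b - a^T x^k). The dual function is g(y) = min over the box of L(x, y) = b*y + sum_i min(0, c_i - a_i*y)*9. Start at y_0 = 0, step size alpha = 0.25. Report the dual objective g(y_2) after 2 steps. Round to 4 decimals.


Dual ascent for LP: min 3*x1 + 6*x2, 4*x1 + 5*x2 = 18, 0 <= x_i <= 9
Step 1: y^k = 0.0, reduced costs: (3.0, 6.0)
  x^k = (0.0, 0.0), subgradient = b - a^T x = 18.0
  y^{k+1} = 0.0 + 0.25*18.0 = 4.5
Step 2: y^k = 4.5, reduced costs: (-15.0, -16.5)
  x^k = (9.0, 9.0), subgradient = b - a^T x = -63.0
  y^{k+1} = 4.5 + 0.25*-63.0 = -11.25
Dual objective at y_2 = -11.25: reduced costs (48.0, 62.25), box minimizer x = (0.0, 0.0)
g(y_2) = b*y + (c1 - a1*y)*x1 + (c2 - a2*y)*x2 = 18*(-11.25) + 48.0*0.0 + 62.25*0.0 = -202.5 + 0.0 + 0.0 = -202.5


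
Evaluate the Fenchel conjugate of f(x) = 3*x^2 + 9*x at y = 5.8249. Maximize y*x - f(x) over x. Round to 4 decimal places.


f*(y) = sup_x {y*x - a*x^2 - b*x} = sup_x {(y-b)*x - a*x^2}
FOC: (y - b) - 2a*x = 0 => x* = (y - b)/(2a)
x* = (5.8249 - 9)/(2*3) = -0.5292
f*(5.8249) = (y-b)^2/(4a) = (5.8249 - 9)^2/(4*3)
= 10.0813/12 = 0.8401


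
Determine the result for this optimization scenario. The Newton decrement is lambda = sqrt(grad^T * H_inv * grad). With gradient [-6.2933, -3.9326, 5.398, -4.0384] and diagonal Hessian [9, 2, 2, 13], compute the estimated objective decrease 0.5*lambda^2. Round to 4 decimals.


Step 1: H is diagonal, so H^(-1) * g = [-0.6993, -1.9663, 2.699, -0.3106].
Step 2: g^T H^(-1) g = sum_i g_i^2 / H_ii
  = (-6.2933)^2/9 + (-3.9326)^2/2 + (5.398)^2/2 + (-4.0384)^2/13
  = 4.4006 + 7.7327 + 14.5692 + 1.2545 = 27.957
Step 3: Objective decrease = 0.5 * g^T H^(-1) g = 13.9785
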